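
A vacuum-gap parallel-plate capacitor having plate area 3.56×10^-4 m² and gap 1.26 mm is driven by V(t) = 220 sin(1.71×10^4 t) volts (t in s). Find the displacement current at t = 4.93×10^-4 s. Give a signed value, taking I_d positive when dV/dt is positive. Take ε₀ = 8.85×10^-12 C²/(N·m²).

-5.13×10^-6 A

dE/dt = (V₀ω/d)·cos(ωt) with ωt = 8.4303 rad: (220)(1.71×10^4)(-0.5449)/(1.26×10^-3) = -1.627×10^9 V/(m·s).
I_d = ε₀ A dE/dt = (8.85×10^-12)(3.56×10^-4)(-1.627×10^9) = -5.13×10^-6 A.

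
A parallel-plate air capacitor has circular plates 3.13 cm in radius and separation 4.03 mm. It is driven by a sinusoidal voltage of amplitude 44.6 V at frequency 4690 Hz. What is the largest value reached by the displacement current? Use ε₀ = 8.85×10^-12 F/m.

8.88×10^-6 A

The displacement current equals the conduction current C dV/dt, which peaks at C V₀ ω.
With C = ε₀A/d = (8.85×10^-12)(3.078×10^-3)/(4.03×10^-3) = 6.759×10^-12 F and ω = 2πf = 2.947×10^4 rad/s, I_d,max = (6.759×10^-12)(44.6)(2.947×10^4) = 8.88×10^-6 A.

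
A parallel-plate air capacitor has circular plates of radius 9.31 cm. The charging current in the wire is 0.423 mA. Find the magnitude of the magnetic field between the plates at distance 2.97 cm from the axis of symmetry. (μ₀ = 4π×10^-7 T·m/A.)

No conduction current crosses the gap, so I_d there equals the 4.23×10^-4 A in the leads.
∮B·dl = μ₀ I_d,enc with I_d,enc = I_d r²/R² = 4.305×10^-5 A; so B = μ₀ I_d,enc/(2πr) = 2.90×10^-10 T.

2.90×10^-10 T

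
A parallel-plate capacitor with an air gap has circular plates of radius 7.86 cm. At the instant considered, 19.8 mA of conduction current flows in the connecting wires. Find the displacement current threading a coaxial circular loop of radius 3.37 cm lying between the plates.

Between the plates the displacement current equals the wire current: I_d = 19.8 mA = 0.0198 A.
Through an area πr² the displacement current is I_d·(πr²/πR²) = I_d (r/R)² = 3.64×10^-3 A.

3.64×10^-3 A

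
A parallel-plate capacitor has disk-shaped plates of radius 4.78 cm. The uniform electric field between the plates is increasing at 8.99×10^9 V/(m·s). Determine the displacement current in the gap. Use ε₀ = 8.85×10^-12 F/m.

With a uniform field, Φ_E = EA, so I_d = ε₀ A dE/dt = 5.71×10^-4 A.

5.71×10^-4 A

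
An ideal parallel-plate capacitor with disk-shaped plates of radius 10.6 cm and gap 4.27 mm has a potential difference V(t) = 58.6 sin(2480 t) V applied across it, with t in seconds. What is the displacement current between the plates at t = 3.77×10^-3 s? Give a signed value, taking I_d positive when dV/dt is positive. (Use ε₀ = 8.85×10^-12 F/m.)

dE/dt = (V₀ω/d)·cos(ωt) with ωt = 9.3496 rad: (58.6)(2480)(-0.9972)/(4.27×10^-3) = -3.394×10^7 V/(m·s).
I_d = ε₀ A dE/dt = (8.85×10^-12)(0.03530)(-3.394×10^7) = -1.06×10^-5 A.

-1.06×10^-5 A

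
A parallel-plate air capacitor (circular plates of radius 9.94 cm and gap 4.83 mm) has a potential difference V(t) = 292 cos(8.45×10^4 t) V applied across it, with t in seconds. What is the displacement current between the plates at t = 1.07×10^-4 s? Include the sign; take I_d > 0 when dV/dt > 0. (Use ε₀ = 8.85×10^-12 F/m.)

-5.25×10^-4 A

dE/dt = (V₀ω/d)·−sin(ωt) with ωt = 9.0415 rad: (292)(8.45×10^4)(-0.3740)/(4.83×10^-3) = -1.911×10^9 V/(m·s).
I_d = ε₀ A dE/dt = (8.85×10^-12)(0.03104)(-1.911×10^9) = -5.25×10^-4 A.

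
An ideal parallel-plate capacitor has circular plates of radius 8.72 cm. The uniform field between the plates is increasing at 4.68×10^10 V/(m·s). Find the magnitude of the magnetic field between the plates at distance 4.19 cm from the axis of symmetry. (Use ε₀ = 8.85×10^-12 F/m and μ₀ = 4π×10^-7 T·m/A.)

Through the whole plate area (πR² = 0.02389 m²), I_d = ε₀ πR² dE/dt = 9.895×10^-3 A.
An Ampèrian loop of radius r encloses a fraction (r/R)² of I_d. Then B·2πr = μ₀ I_d (r/R)², giving B = μ₀ I_d r/(2πR²) = 1.09×10^-8 T.

1.09×10^-8 T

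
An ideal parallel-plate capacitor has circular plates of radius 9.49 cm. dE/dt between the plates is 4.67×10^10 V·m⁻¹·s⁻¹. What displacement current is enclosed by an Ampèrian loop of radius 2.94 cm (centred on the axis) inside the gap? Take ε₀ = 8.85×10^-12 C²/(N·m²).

1.12×10^-3 A

Through the whole plate area (πR² = 0.02829 m²), I_d = ε₀ πR² dE/dt = 0.01169 A.
Through an area πr² the displacement current is I_d·(πr²/πR²) = I_d (r/R)² = 1.12×10^-3 A.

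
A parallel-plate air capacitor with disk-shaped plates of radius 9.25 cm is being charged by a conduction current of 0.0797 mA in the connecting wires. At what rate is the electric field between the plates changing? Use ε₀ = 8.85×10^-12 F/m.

Charge continuity gives I_d = I = 7.97×10^-5 A between the plates.
Since I_d = ε₀ A dE/dt, dE/dt = I_d/(ε₀A) = (7.97×10^-5)/((8.85×10^-12)(0.02688)) = 3.35×10^8 V/(m·s).

3.35×10^8 V/(m·s)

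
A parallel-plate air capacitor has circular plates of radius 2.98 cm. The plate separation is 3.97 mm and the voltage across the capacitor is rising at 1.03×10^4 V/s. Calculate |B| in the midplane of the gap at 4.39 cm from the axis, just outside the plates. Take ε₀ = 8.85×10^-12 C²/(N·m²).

I_d = C dV/dt with C = ε₀πR²/d = 6.220×10^-12 F, so I_d = (6.220×10^-12)(1.03×10^4) = 6.407×10^-8 A.
For r ≥ R the full I_d is enclosed: B = μ₀ I_d/(2πr) = (4π×10^-7)(6.407×10^-8)/(2π·0.0439) = 2.92×10^-13 T.

2.92×10^-13 T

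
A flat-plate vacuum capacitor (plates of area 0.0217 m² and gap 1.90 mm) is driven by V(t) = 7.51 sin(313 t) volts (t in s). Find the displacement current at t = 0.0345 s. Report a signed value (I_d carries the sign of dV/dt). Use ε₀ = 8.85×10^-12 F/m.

-4.65×10^-8 A

dE/dt = (V₀ω/d)·cos(ωt) with ωt = 10.7985 rad: (7.51)(313)(-0.1958)/(1.90×10^-3) = -2.422×10^5 V/(m·s).
I_d = ε₀ A dE/dt = (8.85×10^-12)(0.0217)(-2.422×10^5) = -4.65×10^-8 A.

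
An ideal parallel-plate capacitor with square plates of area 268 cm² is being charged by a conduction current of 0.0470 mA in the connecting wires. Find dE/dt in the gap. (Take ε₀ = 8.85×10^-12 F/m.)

1.98×10^8 V/(m·s)

The displacement current between the plates equals the conduction current, I_d = 0.0470 mA.
Then dE/dt = I_d/(ε₀A) = 1.98×10^8 V/(m·s).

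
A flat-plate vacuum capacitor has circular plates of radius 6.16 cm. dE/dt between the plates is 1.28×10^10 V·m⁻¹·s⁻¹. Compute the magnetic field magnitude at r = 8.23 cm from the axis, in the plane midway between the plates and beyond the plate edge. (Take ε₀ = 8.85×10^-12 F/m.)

3.28×10^-9 T

I_d = ε₀ dΦ_E/dt = ε₀ πR² (dE/dt) = (8.85×10^-12)(0.01192)(1.28×10^10) = 1.350×10^-3 A through the full plate area.
For r ≥ R the full I_d is enclosed: B = μ₀ I_d/(2πr) = (4π×10^-7)(1.350×10^-3)/(2π·0.0823) = 3.28×10^-9 T.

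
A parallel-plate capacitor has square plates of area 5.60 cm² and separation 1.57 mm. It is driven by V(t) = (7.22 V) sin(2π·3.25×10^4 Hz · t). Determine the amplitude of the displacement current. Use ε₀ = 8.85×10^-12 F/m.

4.65×10^-6 A

C = ε₀A/d = (8.85×10^-12)(5.60×10^-4)/(1.57×10^-3) = 3.157×10^-12 F; ω = 2πf = 2.042×10^5 rad/s.
I_d = C dV/dt, so |I_d|_max = C V₀ ω = (3.157×10^-12)(7.22)(2.042×10^5) = 4.65×10^-6 A.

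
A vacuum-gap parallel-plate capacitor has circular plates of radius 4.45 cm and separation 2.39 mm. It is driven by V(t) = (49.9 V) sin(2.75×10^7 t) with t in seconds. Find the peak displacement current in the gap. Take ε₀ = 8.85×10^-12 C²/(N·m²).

0.0316 A

The displacement current equals the conduction current C dV/dt, which peaks at C V₀ ω.
With C = ε₀A/d = (8.85×10^-12)(6.221×10^-3)/(2.39×10^-3) = 2.304×10^-11 F and ω = 2.75×10^7 rad/s, I_d,max = (2.304×10^-11)(49.9)(2.75×10^7) = 0.0316 A.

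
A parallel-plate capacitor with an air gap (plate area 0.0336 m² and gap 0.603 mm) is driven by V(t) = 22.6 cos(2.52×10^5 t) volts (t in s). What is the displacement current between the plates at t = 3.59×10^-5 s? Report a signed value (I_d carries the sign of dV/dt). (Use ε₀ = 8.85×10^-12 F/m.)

-1.04×10^-3 A

dV/dt = (22.6)(2.52×10^5)·−sin(9.0468) = -2.102×10^6 V/s.
I_d = C dV/dt with C = ε₀A/d = (8.85×10^-12)(0.0336)/(6.03×10^-4) = 4.931×10^-10 F, so I_d = (4.931×10^-10)(-2.102×10^6) = -1.04×10^-3 A.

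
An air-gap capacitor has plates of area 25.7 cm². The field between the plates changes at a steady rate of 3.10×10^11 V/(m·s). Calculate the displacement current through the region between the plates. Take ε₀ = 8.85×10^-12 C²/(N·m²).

With a uniform field, Φ_E = EA, so I_d = ε₀ A dE/dt = 7.05×10^-3 A.

7.05×10^-3 A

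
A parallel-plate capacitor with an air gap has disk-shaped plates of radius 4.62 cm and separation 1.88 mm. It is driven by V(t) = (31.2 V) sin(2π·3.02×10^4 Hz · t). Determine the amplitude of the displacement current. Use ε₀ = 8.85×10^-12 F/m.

(dE/dt)_max = V₀ω/d = 3.150×10^9 V/(m·s); ω = 2πf = 1.898×10^5 rad/s.
I_d,max = ε₀ A (dE/dt)_max = (8.85×10^-12)(6.706×10^-3)(3.150×10^9) = 1.87×10^-4 A.

1.87×10^-4 A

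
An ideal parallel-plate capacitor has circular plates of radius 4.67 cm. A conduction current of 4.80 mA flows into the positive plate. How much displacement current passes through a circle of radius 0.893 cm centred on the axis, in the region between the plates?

1.76×10^-4 A

By continuity the displacement current in the gap matches the conduction current: I_d = 4.80×10^-3 A.
Since J_d is uniform, the enclosed fraction is (r/R)² = 0.03657, giving I_d,enc = 1.76×10^-4 A.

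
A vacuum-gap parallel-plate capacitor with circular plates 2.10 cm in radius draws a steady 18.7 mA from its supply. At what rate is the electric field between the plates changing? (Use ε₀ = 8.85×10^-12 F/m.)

By continuity, I_d in the gap equals the 18.7 mA flowing in the wire.
Then dE/dt = I_d/(ε₀A) = 1.53×10^12 V/(m·s).

1.53×10^12 V/(m·s)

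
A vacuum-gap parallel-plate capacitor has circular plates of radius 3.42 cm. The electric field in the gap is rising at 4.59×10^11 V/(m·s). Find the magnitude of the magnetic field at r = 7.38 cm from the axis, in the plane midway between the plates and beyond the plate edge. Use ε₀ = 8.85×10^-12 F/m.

4.05×10^-8 T

Through the whole plate area (πR² = 3.675×10^-3 m²), I_d = ε₀ πR² dE/dt = 0.01493 A.
With r > R the enclosed displacement current is the full I_d; B = μ₀ I_d / (2πr) = 4.05×10^-8 T.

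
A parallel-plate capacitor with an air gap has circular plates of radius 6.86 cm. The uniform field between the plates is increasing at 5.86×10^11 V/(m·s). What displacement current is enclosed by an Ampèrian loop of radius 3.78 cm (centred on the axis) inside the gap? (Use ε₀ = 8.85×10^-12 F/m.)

I_d = ε₀ dΦ_E/dt = ε₀ πR² (dE/dt) = (8.85×10^-12)(0.01478)(5.86×10^11) = 0.07665 A through the full plate area.
The field is uniform, so I_d,enc = I_d (r/R)² = (0.07665)(3.78/6.86)² = 0.0233 A.

0.0233 A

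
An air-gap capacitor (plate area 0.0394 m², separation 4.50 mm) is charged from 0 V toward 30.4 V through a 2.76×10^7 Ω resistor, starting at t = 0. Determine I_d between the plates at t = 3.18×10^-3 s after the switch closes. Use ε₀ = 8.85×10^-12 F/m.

2.49×10^-7 A

C = ε₀A/d = (8.85×10^-12)(0.0394)/(4.50×10^-3) = 7.749×10^-11 F and τ = RC = 2.139×10^-3 s. I_d in the gap equals the RC charging current.
I_d(t) = (V₀/R) e^(−t/τ) = 1.101×10^-6 · e^(−1.487) = 2.49×10^-7 A.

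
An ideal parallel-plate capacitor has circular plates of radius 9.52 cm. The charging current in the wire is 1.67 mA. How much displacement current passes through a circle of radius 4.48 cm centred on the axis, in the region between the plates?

Between the plates the displacement current equals the wire current: I_d = 1.67 mA = 1.67×10^-3 A.
The field is uniform, so I_d,enc = I_d (r/R)² = (1.67×10^-3)(4.48/9.52)² = 3.70×10^-4 A.

3.70×10^-4 A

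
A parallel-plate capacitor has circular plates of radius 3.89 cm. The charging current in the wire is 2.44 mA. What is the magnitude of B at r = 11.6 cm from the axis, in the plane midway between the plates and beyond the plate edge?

By continuity the displacement current in the gap matches the conduction current: I_d = 2.44×10^-3 A.
Outside the plates the loop encloses all of I_d, so B·2πr = μ₀ I_d and B = 4.21×10^-9 T.

4.21×10^-9 T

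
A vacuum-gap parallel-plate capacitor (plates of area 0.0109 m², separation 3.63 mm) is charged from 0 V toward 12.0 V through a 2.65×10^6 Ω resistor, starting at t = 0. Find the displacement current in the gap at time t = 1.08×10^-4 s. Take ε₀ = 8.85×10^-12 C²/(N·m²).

9.77×10^-7 A

With C = ε₀A/d = (8.85×10^-12)(0.0109)/(3.63×10^-3) = 2.657×10^-11 F, the time constant is τ = RC = 7.041×10^-5 s, so t/τ = 1.534 and e^(−t/τ) = 0.2157.
I_d = I_cond = (V₀/R) e^(−t/τ) = (4.528×10^-6)(0.2157) = 9.77×10^-7 A.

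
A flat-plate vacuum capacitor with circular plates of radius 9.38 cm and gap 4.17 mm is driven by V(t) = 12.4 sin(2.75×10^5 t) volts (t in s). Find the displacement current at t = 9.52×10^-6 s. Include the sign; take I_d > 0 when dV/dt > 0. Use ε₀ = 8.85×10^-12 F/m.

dE/dt = (V₀ω/d)·cos(ωt) with ωt = 2.618 rad: (12.4)(2.75×10^5)(-0.8660)/(4.17×10^-3) = -7.082×10^8 V/(m·s).
I_d = ε₀ A dE/dt = (8.85×10^-12)(0.02764)(-7.082×10^8) = -1.73×10^-4 A.

-1.73×10^-4 A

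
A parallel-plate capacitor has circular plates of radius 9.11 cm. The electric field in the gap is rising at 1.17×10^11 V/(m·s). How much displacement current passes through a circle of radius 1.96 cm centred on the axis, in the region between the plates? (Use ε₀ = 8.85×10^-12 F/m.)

1.25×10^-3 A

Total displacement current: I_d = ε₀(πR²)(dE/dt) = (8.85×10^-12)(0.02607)(1.17×10^11) = 0.02699 A.
The field is uniform, so I_d,enc = I_d (r/R)² = (0.02699)(1.96/9.11)² = 1.25×10^-3 A.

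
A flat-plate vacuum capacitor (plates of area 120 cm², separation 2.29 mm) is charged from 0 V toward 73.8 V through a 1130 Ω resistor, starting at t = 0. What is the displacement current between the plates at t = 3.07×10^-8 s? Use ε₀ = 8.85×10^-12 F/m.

0.0364 A

C = ε₀A/d = (8.85×10^-12)(0.0120)/(2.29×10^-3) = 4.638×10^-11 F, so τ = RC = 5.241×10^-8 s.
The conduction current is I(t) = (V₀/R) e^(−t/τ), and the displacement current between the plates equals it.
t/τ = 0.5858; I_d = (73.8/1130) · e^(−0.5858) = (0.06531)(0.5567) = 0.0364 A.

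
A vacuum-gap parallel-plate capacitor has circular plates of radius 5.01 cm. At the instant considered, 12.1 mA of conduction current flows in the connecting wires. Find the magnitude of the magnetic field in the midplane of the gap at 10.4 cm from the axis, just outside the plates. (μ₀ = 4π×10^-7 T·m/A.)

2.33×10^-8 T

By continuity the displacement current in the gap matches the conduction current: I_d = 0.0121 A.
For r ≥ R the full I_d is enclosed: B = μ₀ I_d/(2πr) = (4π×10^-7)(0.0121)/(2π·0.104) = 2.33×10^-8 T.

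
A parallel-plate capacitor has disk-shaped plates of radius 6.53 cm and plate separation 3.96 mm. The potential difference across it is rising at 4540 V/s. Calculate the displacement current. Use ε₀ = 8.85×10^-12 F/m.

1.36×10^-7 A

C = ε₀A/d = (8.85×10^-12)(0.01340)/(3.96×10^-3) = 2.995×10^-11 F.
I_d = C dV/dt = (2.995×10^-11)(4540) = 1.36×10^-7 A.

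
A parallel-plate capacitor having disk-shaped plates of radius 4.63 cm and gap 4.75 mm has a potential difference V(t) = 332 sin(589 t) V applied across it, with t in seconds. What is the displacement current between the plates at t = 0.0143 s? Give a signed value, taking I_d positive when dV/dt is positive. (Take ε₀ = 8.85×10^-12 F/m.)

dV/dt = (332)(589)·cos(8.4227) = -1.053×10^5 V/s.
I_d = C dV/dt with C = ε₀A/d = (8.85×10^-12)(6.735×10^-3)/(4.75×10^-3) = 1.255×10^-11 F, so I_d = (1.255×10^-11)(-1.053×10^5) = -1.32×10^-6 A.

-1.32×10^-6 A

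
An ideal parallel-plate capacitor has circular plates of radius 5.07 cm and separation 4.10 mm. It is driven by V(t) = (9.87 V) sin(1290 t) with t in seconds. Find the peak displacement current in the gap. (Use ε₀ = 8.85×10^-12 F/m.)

C = ε₀A/d = (8.85×10^-12)(8.075×10^-3)/(4.10×10^-3) = 1.743×10^-11 F; ω = 1290 rad/s.
I_d = C dV/dt, so |I_d|_max = C V₀ ω = (1.743×10^-11)(9.87)(1290) = 2.22×10^-7 A.

2.22×10^-7 A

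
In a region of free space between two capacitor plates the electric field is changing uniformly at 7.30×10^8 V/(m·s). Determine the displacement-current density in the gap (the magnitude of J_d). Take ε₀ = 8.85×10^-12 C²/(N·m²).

6.46×10^-3 A/m²

J_d = ε₀ ∂E/∂t, so J_d = 6.46×10^-3 A/m².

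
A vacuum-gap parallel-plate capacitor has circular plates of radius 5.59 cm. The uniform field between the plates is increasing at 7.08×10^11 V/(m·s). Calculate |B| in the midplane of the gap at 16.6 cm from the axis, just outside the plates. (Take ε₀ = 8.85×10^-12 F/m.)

I_d = ε₀ dΦ_E/dt = ε₀ πR² (dE/dt) = (8.85×10^-12)(9.817×10^-3)(7.08×10^11) = 0.06151 A through the full plate area.
For r ≥ R the full I_d is enclosed: B = μ₀ I_d/(2πr) = (4π×10^-7)(0.06151)/(2π·0.166) = 7.41×10^-8 T.

7.41×10^-8 T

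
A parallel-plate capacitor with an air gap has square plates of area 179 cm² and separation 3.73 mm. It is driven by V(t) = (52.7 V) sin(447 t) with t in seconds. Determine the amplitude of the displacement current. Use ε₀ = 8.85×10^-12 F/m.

C = ε₀A/d = (8.85×10^-12)(0.0179)/(3.73×10^-3) = 4.247×10^-11 F; ω = 447 rad/s.
I_d = C dV/dt, so |I_d|_max = C V₀ ω = (4.247×10^-11)(52.7)(447) = 1.00×10^-6 A.

1.00×10^-6 A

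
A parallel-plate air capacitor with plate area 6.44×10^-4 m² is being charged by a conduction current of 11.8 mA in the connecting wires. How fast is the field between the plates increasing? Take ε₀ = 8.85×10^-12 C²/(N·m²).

Charge continuity gives I_d = I = 0.0118 A between the plates.
Then dE/dt = I_d/(ε₀A) = 2.07×10^12 V/(m·s).

2.07×10^12 V/(m·s)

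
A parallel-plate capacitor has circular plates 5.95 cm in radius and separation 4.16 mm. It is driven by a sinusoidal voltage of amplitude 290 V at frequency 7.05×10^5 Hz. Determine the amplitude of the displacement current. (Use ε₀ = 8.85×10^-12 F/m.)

0.0304 A

(dE/dt)_max = V₀ω/d = 3.088×10^11 V/(m·s); ω = 2πf = 4.430×10^6 rad/s.
I_d,max = ε₀ A (dE/dt)_max = (8.85×10^-12)(0.01112)(3.088×10^11) = 0.0304 A.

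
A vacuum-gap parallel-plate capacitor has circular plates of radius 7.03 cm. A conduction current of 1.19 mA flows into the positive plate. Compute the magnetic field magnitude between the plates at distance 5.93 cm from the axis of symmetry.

No conduction current crosses the gap, so I_d there equals the 1.19×10^-3 A in the leads.
∮B·dl = μ₀ I_d,enc with I_d,enc = I_d r²/R² = 8.467×10^-4 A; so B = μ₀ I_d,enc/(2πr) = 2.86×10^-9 T.

2.86×10^-9 T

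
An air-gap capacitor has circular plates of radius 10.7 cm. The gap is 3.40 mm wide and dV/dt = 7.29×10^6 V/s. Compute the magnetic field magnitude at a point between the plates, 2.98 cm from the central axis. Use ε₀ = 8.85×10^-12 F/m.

3.55×10^-10 T

dE/dt = (dV/dt)/d = 2.144×10^9 V/(m·s); I_d = ε₀(πR²)(dE/dt) = (8.85×10^-12)(0.03597)(2.144×10^9) = 6.825×10^-4 A.
An Ampèrian loop of radius r encloses a fraction (r/R)² of I_d. Then B·2πr = μ₀ I_d (r/R)², giving B = μ₀ I_d r/(2πR²) = 3.55×10^-10 T.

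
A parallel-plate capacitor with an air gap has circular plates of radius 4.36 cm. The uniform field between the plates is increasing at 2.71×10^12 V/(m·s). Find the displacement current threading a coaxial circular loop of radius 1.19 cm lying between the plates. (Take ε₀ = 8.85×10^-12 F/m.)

0.0107 A

I_d = ε₀ dΦ_E/dt = ε₀ πR² (dE/dt) = (8.85×10^-12)(5.972×10^-3)(2.71×10^12) = 0.1432 A through the full plate area.
The field is uniform, so I_d,enc = I_d (r/R)² = (0.1432)(1.19/4.36)² = 0.0107 A.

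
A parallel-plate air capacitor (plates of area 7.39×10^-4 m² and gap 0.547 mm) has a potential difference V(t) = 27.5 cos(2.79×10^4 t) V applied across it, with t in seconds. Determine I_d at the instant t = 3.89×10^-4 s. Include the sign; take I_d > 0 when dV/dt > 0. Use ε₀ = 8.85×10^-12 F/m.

9.08×10^-6 A

dE/dt = (V₀ω/d)·−sin(ωt) with ωt = 10.8531 rad: (27.5)(2.79×10^4)(0.9899)/(5.47×10^-4) = 1.388×10^9 V/(m·s).
I_d = ε₀ A dE/dt = (8.85×10^-12)(7.39×10^-4)(1.388×10^9) = 9.08×10^-6 A.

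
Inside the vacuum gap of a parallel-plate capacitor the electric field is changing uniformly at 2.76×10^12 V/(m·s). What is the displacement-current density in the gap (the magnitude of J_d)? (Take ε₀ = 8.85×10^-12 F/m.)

24.4 A/m²

The displacement-current density is ε₀ ∂E/∂t = (8.85×10^-12)(2.76×10^12) = 24.4 A/m².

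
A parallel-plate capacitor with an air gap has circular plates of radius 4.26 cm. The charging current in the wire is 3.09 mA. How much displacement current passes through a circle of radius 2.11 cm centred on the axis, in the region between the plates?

7.58×10^-4 A

By continuity the displacement current in the gap matches the conduction current: I_d = 3.09×10^-3 A.
Through an area πr² the displacement current is I_d·(πr²/πR²) = I_d (r/R)² = 7.58×10^-4 A.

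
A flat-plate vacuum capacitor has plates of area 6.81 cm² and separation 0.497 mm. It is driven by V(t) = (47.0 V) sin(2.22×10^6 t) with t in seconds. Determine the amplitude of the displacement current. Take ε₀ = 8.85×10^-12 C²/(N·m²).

(dE/dt)_max = V₀ω/d = 2.099×10^11 V/(m·s); ω = 2.22×10^6 rad/s.
I_d,max = ε₀ A (dE/dt)_max = (8.85×10^-12)(6.81×10^-4)(2.099×10^11) = 1.27×10^-3 A.

1.27×10^-3 A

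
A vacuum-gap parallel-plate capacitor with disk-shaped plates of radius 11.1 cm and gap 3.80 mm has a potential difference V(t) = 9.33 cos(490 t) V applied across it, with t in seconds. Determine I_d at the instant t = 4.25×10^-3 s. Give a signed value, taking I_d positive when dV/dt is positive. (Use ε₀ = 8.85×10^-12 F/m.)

dE/dt = (V₀ω/d)·−sin(ωt) with ωt = 2.0825 rad: (9.33)(490)(-0.8719)/(3.80×10^-3) = -1.049×10^6 V/(m·s).
I_d = ε₀ A dE/dt = (8.85×10^-12)(0.03871)(-1.049×10^6) = -3.59×10^-7 A.

-3.59×10^-7 A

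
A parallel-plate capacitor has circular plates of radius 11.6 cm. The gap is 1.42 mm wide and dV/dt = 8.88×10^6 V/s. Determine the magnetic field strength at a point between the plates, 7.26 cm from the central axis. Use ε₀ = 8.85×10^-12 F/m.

2.52×10^-9 T

I_d = C dV/dt with C = ε₀πR²/d = 2.634×10^-10 F, so I_d = (2.634×10^-10)(8.88×10^6) = 2.339×10^-3 A.
∮B·dl = μ₀ I_d,enc with I_d,enc = I_d r²/R² = 9.162×10^-4 A; so B = μ₀ I_d,enc/(2πr) = 2.52×10^-9 T.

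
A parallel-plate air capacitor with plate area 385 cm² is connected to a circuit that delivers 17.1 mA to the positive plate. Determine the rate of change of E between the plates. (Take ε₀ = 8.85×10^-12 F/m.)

Charge continuity gives I_d = I = 0.0171 A between the plates.
Inverting I_d = ε₀ A dE/dt gives dE/dt = 0.0171 / (8.85×10^-12 · 0.0385) = 5.02×10^10 V/(m·s).

5.02×10^10 V/(m·s)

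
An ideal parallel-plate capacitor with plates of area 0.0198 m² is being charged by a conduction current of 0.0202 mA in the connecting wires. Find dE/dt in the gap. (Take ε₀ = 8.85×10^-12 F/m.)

1.15×10^8 V/(m·s)

The displacement current between the plates equals the conduction current, I_d = 0.0202 mA.
Inverting I_d = ε₀ A dE/dt gives dE/dt = 2.02×10^-5 / (8.85×10^-12 · 0.0198) = 1.15×10^8 V/(m·s).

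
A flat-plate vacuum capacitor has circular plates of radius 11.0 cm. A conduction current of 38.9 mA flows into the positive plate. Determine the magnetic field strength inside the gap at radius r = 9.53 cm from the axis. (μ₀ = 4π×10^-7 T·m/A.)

No conduction current crosses the gap, so I_d there equals the 0.0389 A in the leads.
An Ampèrian loop of radius r encloses a fraction (r/R)² of I_d. Then B·2πr = μ₀ I_d (r/R)², giving B = μ₀ I_d r/(2πR²) = 6.13×10^-8 T.

6.13×10^-8 T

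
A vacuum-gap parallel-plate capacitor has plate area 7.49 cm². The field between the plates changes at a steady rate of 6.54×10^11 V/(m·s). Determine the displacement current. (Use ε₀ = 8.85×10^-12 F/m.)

4.34×10^-3 A

With a uniform field, Φ_E = EA, so I_d = ε₀ A dE/dt = 4.34×10^-3 A.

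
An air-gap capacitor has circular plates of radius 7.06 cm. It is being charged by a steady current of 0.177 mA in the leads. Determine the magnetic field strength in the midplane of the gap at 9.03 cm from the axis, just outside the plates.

3.92×10^-10 T

By continuity the displacement current in the gap matches the conduction current: I_d = 1.77×10^-4 A.
For r ≥ R the full I_d is enclosed: B = μ₀ I_d/(2πr) = (4π×10^-7)(1.77×10^-4)/(2π·0.0903) = 3.92×10^-10 T.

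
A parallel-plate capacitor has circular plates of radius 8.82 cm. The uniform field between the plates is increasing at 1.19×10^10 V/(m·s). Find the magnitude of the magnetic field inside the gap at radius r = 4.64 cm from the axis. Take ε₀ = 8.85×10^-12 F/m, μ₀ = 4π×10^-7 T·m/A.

3.07×10^-9 T

I_d = ε₀ dΦ_E/dt = ε₀ πR² (dE/dt) = (8.85×10^-12)(0.02444)(1.19×10^10) = 2.574×10^-3 A through the full plate area.
For r < R the Ampère–Maxwell law gives B(2πr) = μ₀ I_d (r²/R²), so B = μ₀ I_d r/(2πR²) = (4π×10^-7)(2.574×10^-3)(0.0464)/(2π·0.0882²) = 3.07×10^-9 T.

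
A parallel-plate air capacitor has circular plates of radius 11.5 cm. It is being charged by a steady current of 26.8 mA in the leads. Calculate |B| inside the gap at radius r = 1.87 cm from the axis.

7.58×10^-9 T

No conduction current crosses the gap, so I_d there equals the 0.0268 A in the leads.
∮B·dl = μ₀ I_d,enc with I_d,enc = I_d r²/R² = 7.086×10^-4 A; so B = μ₀ I_d,enc/(2πr) = 7.58×10^-9 T.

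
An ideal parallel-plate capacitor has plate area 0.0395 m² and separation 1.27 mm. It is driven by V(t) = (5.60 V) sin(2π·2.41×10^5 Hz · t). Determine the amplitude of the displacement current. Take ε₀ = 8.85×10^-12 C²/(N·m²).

2.33×10^-3 A

(dE/dt)_max = V₀ω/d = 6.676×10^9 V/(m·s); ω = 2πf = 1.514×10^6 rad/s.
I_d,max = ε₀ A (dE/dt)_max = (8.85×10^-12)(0.0395)(6.676×10^9) = 2.33×10^-3 A.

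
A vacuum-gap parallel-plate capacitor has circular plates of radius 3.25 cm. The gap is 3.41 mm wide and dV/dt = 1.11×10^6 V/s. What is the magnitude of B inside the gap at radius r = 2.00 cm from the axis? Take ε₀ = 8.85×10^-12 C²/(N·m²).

With E = V/d, dE/dt = 3.255×10^8 V/(m·s) and πR² = 3.318×10^-3 m², giving I_d = ε₀ πR² dE/dt = 9.558×10^-6 A.
An Ampèrian loop of radius r encloses a fraction (r/R)² of I_d. Then B·2πr = μ₀ I_d (r/R)², giving B = μ₀ I_d r/(2πR²) = 3.62×10^-11 T.

3.62×10^-11 T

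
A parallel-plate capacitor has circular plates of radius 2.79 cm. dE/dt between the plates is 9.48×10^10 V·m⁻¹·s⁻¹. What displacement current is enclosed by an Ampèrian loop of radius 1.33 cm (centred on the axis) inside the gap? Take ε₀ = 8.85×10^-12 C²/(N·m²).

4.66×10^-4 A

I_d = ε₀ dΦ_E/dt = ε₀ πR² (dE/dt) = (8.85×10^-12)(2.445×10^-3)(9.48×10^10) = 2.051×10^-3 A through the full plate area.
Through an area πr² the displacement current is I_d·(πr²/πR²) = I_d (r/R)² = 4.66×10^-4 A.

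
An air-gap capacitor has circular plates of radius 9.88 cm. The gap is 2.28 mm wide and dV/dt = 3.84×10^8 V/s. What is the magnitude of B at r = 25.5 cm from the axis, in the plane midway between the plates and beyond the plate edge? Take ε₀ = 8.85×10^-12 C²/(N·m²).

dE/dt = (dV/dt)/d = 1.684×10^11 V/(m·s); I_d = ε₀(πR²)(dE/dt) = (8.85×10^-12)(0.03067)(1.684×10^11) = 0.04571 A.
With r > R the enclosed displacement current is the full I_d; B = μ₀ I_d / (2πr) = 3.59×10^-8 T.

3.59×10^-8 T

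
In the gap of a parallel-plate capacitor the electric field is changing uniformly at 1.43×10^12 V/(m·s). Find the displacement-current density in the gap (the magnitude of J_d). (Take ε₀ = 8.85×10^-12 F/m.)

12.7 A/m²

J_d = ε₀ dE/dt = (8.85×10^-12)(1.43×10^12) = 12.7 A/m².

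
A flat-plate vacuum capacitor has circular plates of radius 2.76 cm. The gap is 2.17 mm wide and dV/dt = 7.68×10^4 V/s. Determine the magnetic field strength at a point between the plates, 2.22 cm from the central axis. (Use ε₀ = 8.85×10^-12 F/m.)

4.37×10^-12 T

I_d = C dV/dt with C = ε₀πR²/d = 9.759×10^-12 F, so I_d = (9.759×10^-12)(7.68×10^4) = 7.495×10^-7 A.
For r < R the Ampère–Maxwell law gives B(2πr) = μ₀ I_d (r²/R²), so B = μ₀ I_d r/(2πR²) = (4π×10^-7)(7.495×10^-7)(0.0222)/(2π·0.0276²) = 4.37×10^-12 T.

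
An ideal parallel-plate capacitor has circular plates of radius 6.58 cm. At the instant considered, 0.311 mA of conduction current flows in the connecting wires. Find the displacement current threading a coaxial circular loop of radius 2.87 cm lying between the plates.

5.92×10^-5 A

By continuity the displacement current in the gap matches the conduction current: I_d = 3.11×10^-4 A.
Through an area πr² the displacement current is I_d·(πr²/πR²) = I_d (r/R)² = 5.92×10^-5 A.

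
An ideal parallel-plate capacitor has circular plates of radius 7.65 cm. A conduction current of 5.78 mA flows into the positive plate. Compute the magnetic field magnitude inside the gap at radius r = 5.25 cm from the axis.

1.04×10^-8 T

By continuity the displacement current in the gap matches the conduction current: I_d = 5.78×10^-3 A.
An Ampèrian loop of radius r encloses a fraction (r/R)² of I_d. Then B·2πr = μ₀ I_d (r/R)², giving B = μ₀ I_d r/(2πR²) = 1.04×10^-8 T.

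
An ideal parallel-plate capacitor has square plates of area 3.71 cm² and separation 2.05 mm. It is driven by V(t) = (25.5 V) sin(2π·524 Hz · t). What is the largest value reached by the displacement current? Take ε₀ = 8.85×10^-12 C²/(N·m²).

C = ε₀A/d = (8.85×10^-12)(3.71×10^-4)/(2.05×10^-3) = 1.602×10^-12 F; ω = 2πf = 3292 rad/s.
I_d = C dV/dt, so |I_d|_max = C V₀ ω = (1.602×10^-12)(25.5)(3292) = 1.34×10^-7 A.

1.34×10^-7 A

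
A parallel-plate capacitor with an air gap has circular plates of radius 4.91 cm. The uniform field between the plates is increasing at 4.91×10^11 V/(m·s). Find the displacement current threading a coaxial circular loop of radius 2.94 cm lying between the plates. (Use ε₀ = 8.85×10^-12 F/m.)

I_d = ε₀ dΦ_E/dt = ε₀ πR² (dE/dt) = (8.85×10^-12)(7.574×10^-3)(4.91×10^11) = 0.03291 A through the full plate area.
Since J_d is uniform, the enclosed fraction is (r/R)² = 0.3585, giving I_d,enc = 0.0118 A.

0.0118 A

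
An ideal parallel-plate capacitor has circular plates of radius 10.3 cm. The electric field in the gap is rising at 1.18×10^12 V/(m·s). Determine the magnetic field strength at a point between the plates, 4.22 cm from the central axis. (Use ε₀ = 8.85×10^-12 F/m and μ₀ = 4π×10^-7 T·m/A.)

2.77×10^-7 T

Through the whole plate area (πR² = 0.03333 m²), I_d = ε₀ πR² dE/dt = 0.3481 A.
For r < R the Ampère–Maxwell law gives B(2πr) = μ₀ I_d (r²/R²), so B = μ₀ I_d r/(2πR²) = (4π×10^-7)(0.3481)(0.0422)/(2π·0.103²) = 2.77×10^-7 T.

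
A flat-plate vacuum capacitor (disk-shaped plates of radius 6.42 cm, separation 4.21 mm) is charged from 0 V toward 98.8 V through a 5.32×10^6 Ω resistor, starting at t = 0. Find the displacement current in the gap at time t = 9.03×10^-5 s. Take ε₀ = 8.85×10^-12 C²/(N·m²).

9.95×10^-6 A

C = ε₀A/d = (8.85×10^-12)(0.01295)/(4.21×10^-3) = 2.722×10^-11 F and τ = RC = 1.448×10^-4 s. I_d in the gap equals the RC charging current.
I_d(t) = (V₀/R) e^(−t/τ) = 1.857×10^-5 · e^(−0.6236) = 9.95×10^-6 A.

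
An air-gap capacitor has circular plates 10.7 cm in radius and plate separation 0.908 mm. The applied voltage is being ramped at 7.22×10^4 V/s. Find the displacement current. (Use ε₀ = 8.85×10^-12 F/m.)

2.53×10^-5 A

The displacement current equals the charging current C dV/dt. With C = ε₀A/d = (8.85×10^-12)(0.03597)/(9.08×10^-4) = 3.506×10^-10 F, I_d = (3.506×10^-10)(7.22×10^4) = 2.53×10^-5 A.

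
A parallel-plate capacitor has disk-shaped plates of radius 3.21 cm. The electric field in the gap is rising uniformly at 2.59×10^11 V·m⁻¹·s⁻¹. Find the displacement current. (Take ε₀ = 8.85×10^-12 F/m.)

With a uniform field, Φ_E = EA, so I_d = ε₀ A dE/dt = 7.42×10^-3 A.

7.42×10^-3 A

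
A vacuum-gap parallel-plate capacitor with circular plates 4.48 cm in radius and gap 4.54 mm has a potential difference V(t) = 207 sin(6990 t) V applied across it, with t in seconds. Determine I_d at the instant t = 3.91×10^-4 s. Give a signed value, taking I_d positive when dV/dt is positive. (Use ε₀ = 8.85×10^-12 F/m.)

dE/dt = (V₀ω/d)·cos(ωt) with ωt = 2.73309 rad: (207)(6990)(-0.9177)/(4.54×10^-3) = -2.925×10^8 V/(m·s).
I_d = ε₀ A dE/dt = (8.85×10^-12)(6.305×10^-3)(-2.925×10^8) = -1.63×10^-5 A.

-1.63×10^-5 A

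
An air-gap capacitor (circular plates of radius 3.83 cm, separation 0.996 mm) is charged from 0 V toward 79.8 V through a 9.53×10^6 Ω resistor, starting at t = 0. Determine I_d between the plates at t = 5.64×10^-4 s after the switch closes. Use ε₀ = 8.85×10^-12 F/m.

With C = ε₀A/d = (8.85×10^-12)(4.608×10^-3)/(9.96×10^-4) = 4.094×10^-11 F, the time constant is τ = RC = 3.902×10^-4 s, so t/τ = 1.445 and e^(−t/τ) = 0.2357.
I_d = I_cond = (V₀/R) e^(−t/τ) = (8.374×10^-6)(0.2357) = 1.97×10^-6 A.

1.97×10^-6 A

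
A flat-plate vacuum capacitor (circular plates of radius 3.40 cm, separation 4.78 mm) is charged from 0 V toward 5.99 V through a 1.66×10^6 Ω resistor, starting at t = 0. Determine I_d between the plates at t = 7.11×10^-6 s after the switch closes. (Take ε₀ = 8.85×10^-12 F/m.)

1.91×10^-6 A

C = ε₀A/d = (8.85×10^-12)(3.632×10^-3)/(4.78×10^-3) = 6.725×10^-12 F and τ = RC = 1.116×10^-5 s. I_d in the gap equals the RC charging current.
I_d(t) = (V₀/R) e^(−t/τ) = 3.608×10^-6 · e^(−0.6371) = 1.91×10^-6 A.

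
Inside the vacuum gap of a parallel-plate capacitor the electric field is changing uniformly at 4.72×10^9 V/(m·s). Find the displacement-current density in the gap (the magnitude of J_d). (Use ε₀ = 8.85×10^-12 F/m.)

The displacement-current density is ε₀ ∂E/∂t = (8.85×10^-12)(4.72×10^9) = 0.0418 A/m².

0.0418 A/m²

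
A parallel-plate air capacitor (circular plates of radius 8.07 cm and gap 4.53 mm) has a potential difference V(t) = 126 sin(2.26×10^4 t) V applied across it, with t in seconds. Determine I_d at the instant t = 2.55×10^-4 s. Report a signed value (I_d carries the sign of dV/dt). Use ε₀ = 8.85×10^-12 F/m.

C = ε₀A/d = (8.85×10^-12)(0.02046)/(4.53×10^-3) = 3.997×10^-11 F. dV/dt = V₀ω·cos(ωt); at ωt = 5.763 rad this factor is 0.8677.
I_d = C dV/dt = (3.997×10^-11)(126)(2.26×10^4)(0.8677) = 9.88×10^-5 A.

9.88×10^-5 A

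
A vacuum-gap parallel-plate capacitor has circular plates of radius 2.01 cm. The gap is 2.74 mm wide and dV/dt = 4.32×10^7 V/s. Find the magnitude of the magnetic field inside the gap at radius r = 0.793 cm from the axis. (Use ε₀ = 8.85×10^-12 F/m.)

6.95×10^-10 T

With E = V/d, dE/dt = 1.577×10^10 V/(m·s) and πR² = 1.269×10^-3 m², giving I_d = ε₀ πR² dE/dt = 1.771×10^-4 A.
An Ampèrian loop of radius r encloses a fraction (r/R)² of I_d. Then B·2πr = μ₀ I_d (r/R)², giving B = μ₀ I_d r/(2πR²) = 6.95×10^-10 T.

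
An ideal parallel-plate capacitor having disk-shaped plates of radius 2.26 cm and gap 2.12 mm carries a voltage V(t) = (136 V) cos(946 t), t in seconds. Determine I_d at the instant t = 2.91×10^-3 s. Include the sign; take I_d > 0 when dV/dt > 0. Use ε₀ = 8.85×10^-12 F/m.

-3.27×10^-7 A

dE/dt = (V₀ω/d)·−sin(ωt) with ωt = 2.75286 rad: (136)(946)(-0.3790)/(2.12×10^-3) = -2.300×10^7 V/(m·s).
I_d = ε₀ A dE/dt = (8.85×10^-12)(1.605×10^-3)(-2.300×10^7) = -3.27×10^-7 A.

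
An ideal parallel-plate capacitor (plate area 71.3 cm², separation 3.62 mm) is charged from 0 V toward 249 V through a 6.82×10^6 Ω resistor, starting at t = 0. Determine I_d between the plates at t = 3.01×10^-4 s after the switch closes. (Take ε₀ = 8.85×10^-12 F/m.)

2.90×10^-6 A

With C = ε₀A/d = (8.85×10^-12)(7.13×10^-3)/(3.62×10^-3) = 1.743×10^-11 F, the time constant is τ = RC = 1.189×10^-4 s, so t/τ = 2.532 and e^(−t/τ) = 0.07950.
I_d = I_cond = (V₀/R) e^(−t/τ) = (3.651×10^-5)(0.07950) = 2.90×10^-6 A.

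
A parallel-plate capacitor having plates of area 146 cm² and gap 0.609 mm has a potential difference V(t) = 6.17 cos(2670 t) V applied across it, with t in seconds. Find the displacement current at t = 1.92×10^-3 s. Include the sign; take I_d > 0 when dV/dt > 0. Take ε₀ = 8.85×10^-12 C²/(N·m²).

dV/dt = (6.17)(2670)·−sin(5.1264) = 1.508×10^4 V/s.
I_d = C dV/dt with C = ε₀A/d = (8.85×10^-12)(0.0146)/(6.09×10^-4) = 2.122×10^-10 F, so I_d = (2.122×10^-10)(1.508×10^4) = 3.20×10^-6 A.

3.20×10^-6 A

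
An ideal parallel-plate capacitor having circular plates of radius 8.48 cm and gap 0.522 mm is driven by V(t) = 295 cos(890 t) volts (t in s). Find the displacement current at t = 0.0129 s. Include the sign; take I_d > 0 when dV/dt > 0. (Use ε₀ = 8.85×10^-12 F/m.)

8.89×10^-5 A

C = ε₀A/d = (8.85×10^-12)(0.02259)/(5.22×10^-4) = 3.830×10^-10 F. dV/dt = V₀ω·−sin(ωt); at ωt = 11.481 rad this factor is 0.8845.
I_d = C dV/dt = (3.830×10^-10)(295)(890)(0.8845) = 8.89×10^-5 A.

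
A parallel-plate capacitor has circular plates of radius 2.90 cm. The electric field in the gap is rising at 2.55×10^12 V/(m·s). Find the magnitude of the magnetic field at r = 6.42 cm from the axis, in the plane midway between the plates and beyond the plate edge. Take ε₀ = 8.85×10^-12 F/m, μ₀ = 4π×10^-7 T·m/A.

Total displacement current: I_d = ε₀(πR²)(dE/dt) = (8.85×10^-12)(2.642×10^-3)(2.55×10^12) = 0.05962 A.
With r > R the enclosed displacement current is the full I_d; B = μ₀ I_d / (2πr) = 1.86×10^-7 T.

1.86×10^-7 T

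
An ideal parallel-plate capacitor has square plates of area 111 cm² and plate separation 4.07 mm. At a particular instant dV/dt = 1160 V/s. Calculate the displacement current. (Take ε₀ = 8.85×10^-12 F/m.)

E = V/d so dE/dt = (dV/dt)/d = 2.850×10^5 V/(m·s), and I_d = ε₀ A dE/dt = (8.85×10^-12)(0.0111)(2.850×10^5) = 2.80×10^-8 A.

2.80×10^-8 A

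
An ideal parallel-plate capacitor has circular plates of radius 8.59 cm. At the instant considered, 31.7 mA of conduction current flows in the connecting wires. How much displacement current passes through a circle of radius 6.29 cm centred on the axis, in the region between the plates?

By continuity the displacement current in the gap matches the conduction current: I_d = 0.0317 A.
The field is uniform, so I_d,enc = I_d (r/R)² = (0.0317)(6.29/8.59)² = 0.0170 A.

0.0170 A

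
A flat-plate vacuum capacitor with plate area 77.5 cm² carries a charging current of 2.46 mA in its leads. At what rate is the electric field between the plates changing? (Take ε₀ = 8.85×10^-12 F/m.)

3.59×10^10 V/(m·s)

By continuity, I_d in the gap equals the 2.46 mA flowing in the wire.
Since I_d = ε₀ A dE/dt, dE/dt = I_d/(ε₀A) = (2.46×10^-3)/((8.85×10^-12)(7.75×10^-3)) = 3.59×10^10 V/(m·s).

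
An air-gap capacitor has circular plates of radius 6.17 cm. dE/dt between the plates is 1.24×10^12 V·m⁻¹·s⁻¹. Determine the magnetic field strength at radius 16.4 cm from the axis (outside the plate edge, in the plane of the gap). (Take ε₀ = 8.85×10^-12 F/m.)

I_d = ε₀ dΦ_E/dt = ε₀ πR² (dE/dt) = (8.85×10^-12)(0.01196)(1.24×10^12) = 0.1312 A through the full plate area.
Outside the plates the loop encloses all of I_d, so B·2πr = μ₀ I_d and B = 1.60×10^-7 T.

1.60×10^-7 T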